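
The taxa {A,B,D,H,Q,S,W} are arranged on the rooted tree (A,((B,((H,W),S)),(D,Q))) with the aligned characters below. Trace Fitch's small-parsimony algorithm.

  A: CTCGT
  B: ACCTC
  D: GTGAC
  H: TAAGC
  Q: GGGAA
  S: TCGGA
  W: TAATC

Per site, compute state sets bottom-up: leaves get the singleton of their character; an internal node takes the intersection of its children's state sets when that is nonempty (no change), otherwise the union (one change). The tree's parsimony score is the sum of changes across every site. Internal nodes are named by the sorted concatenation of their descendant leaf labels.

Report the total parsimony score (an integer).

15

[col 0] HW: children H:{T}, W:{T} ∩→ {T}; cost 0
[col 0] HSW: children HW:{T}, S:{T} ∩→ {T}; cost 0
[col 0] BHSW: children B:{A}, HSW:{T} ∪→ {A,T}; cost 1
[col 0] DQ: children D:{G}, Q:{G} ∩→ {G}; cost 0
[col 0] BDHQSW: children BHSW:{A,T}, DQ:{G} ∪→ {A,G,T}; cost 1
[col 0] ABDHQSW: children A:{C}, BDHQSW:{A,G,T} ∪→ {A,C,G,T}; cost 1
[col 1] HW: children H:{A}, W:{A} ∩→ {A}; cost 0
[col 1] HSW: children HW:{A}, S:{C} ∪→ {A,C}; cost 1
[col 1] BHSW: children B:{C}, HSW:{A,C} ∩→ {C}; cost 0
[col 1] DQ: children D:{T}, Q:{G} ∪→ {G,T}; cost 1
[col 1] BDHQSW: children BHSW:{C}, DQ:{G,T} ∪→ {C,G,T}; cost 1
[col 1] ABDHQSW: children A:{T}, BDHQSW:{C,G,T} ∩→ {T}; cost 0
[col 2] HW: children H:{A}, W:{A} ∩→ {A}; cost 0
[col 2] HSW: children HW:{A}, S:{G} ∪→ {A,G}; cost 1
[col 2] BHSW: children B:{C}, HSW:{A,G} ∪→ {A,C,G}; cost 1
[col 2] DQ: children D:{G}, Q:{G} ∩→ {G}; cost 0
[col 2] BDHQSW: children BHSW:{A,C,G}, DQ:{G} ∩→ {G}; cost 0
[col 2] ABDHQSW: children A:{C}, BDHQSW:{G} ∪→ {C,G}; cost 1
[col 3] HW: children H:{G}, W:{T} ∪→ {G,T}; cost 1
[col 3] HSW: children HW:{G,T}, S:{G} ∩→ {G}; cost 0
[col 3] BHSW: children B:{T}, HSW:{G} ∪→ {G,T}; cost 1
[col 3] DQ: children D:{A}, Q:{A} ∩→ {A}; cost 0
[col 3] BDHQSW: children BHSW:{G,T}, DQ:{A} ∪→ {A,G,T}; cost 1
[col 3] ABDHQSW: children A:{G}, BDHQSW:{A,G,T} ∩→ {G}; cost 0
[col 4] HW: children H:{C}, W:{C} ∩→ {C}; cost 0
[col 4] HSW: children HW:{C}, S:{A} ∪→ {A,C}; cost 1
[col 4] BHSW: children B:{C}, HSW:{A,C} ∩→ {C}; cost 0
[col 4] DQ: children D:{C}, Q:{A} ∪→ {A,C}; cost 1
[col 4] BDHQSW: children BHSW:{C}, DQ:{A,C} ∩→ {C}; cost 0
[col 4] ABDHQSW: children A:{T}, BDHQSW:{C} ∪→ {C,T}; cost 1
per-site changes: [3, 3, 3, 3, 3]; total = 15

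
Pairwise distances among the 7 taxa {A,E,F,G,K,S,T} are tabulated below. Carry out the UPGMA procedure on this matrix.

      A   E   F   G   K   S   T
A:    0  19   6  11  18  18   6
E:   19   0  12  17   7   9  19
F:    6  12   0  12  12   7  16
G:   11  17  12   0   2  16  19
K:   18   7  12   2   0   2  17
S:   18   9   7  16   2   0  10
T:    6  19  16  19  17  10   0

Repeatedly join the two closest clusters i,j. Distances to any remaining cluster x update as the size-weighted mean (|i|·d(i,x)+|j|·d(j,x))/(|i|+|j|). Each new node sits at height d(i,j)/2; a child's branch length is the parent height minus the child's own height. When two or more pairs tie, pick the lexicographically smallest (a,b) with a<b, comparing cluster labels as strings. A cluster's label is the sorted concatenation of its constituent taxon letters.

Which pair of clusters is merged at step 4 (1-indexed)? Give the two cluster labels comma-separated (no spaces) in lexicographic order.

1. join G+K (d=2) ⇒ GK; edges |G|=1, |K|=1
  updated: d(A,GK)=29/2, d(E,GK)=12, d(F,GK)=12, d(GK,S)=9, d(GK,T)=18
2. join A+F (d=6) ⇒ AF; edges |A|=3, |F|=3
  updated: d(AF,E)=31/2, d(AF,GK)=53/4, d(AF,S)=25/2, d(AF,T)=11
3. join E+S (d=9) ⇒ ES; edges |E|=9/2, |S|=9/2
  updated: d(AF,ES)=14, d(ES,GK)=21/2, d(ES,T)=29/2
4. join ES+GK (d=21/2) ⇒ EGKS; edges |ES|=3/4, |GK|=17/4
  updated: d(AF,EGKS)=109/8, d(EGKS,T)=65/4
5. join AF+T (d=11) ⇒ AFT; edges |AF|=5/2, |T|=11/2
  updated: d(AFT,EGKS)=29/2
6. join AFT+EGKS (d=29/2) ⇒ AEFGKST; edges |AFT|=7/4, |EGKS|=2
final tree: (((A:3,F:3):5/2,T:11/2):7/4,((E:9/2,S:9/2):3/4,(G:1,K:1):17/4):2)
total length: 135/4

ES,GK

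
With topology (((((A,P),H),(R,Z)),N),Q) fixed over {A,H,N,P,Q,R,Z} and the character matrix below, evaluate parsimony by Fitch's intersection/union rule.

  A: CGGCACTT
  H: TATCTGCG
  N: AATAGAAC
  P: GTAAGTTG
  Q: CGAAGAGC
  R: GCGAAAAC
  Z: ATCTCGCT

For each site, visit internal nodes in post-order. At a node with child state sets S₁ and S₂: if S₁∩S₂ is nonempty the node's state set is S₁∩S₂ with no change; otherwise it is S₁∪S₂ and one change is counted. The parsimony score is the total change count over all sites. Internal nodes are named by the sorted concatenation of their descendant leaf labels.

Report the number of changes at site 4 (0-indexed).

4

AP@0: {C} ∪ {G} = {C,G} (union, +1)
AHP@0: {C,G} ∪ {T} = {C,G,T} (union, +1)
RZ@0: {G} ∪ {A} = {A,G} (union, +1)
AHPRZ@0: {C,G,T} ∩ {A,G} = {G} (intersection, +0)
AHNPRZ@0: {G} ∪ {A} = {A,G} (union, +1)
AHNPQRZ@0: {A,G} ∪ {C} = {A,C,G} (union, +1)
AP@1: {G} ∪ {T} = {G,T} (union, +1)
AHP@1: {G,T} ∪ {A} = {A,G,T} (union, +1)
RZ@1: {C} ∪ {T} = {C,T} (union, +1)
AHPRZ@1: {A,G,T} ∩ {C,T} = {T} (intersection, +0)
AHNPRZ@1: {T} ∪ {A} = {A,T} (union, +1)
AHNPQRZ@1: {A,T} ∪ {G} = {A,G,T} (union, +1)
AP@2: {G} ∪ {A} = {A,G} (union, +1)
AHP@2: {A,G} ∪ {T} = {A,G,T} (union, +1)
RZ@2: {G} ∪ {C} = {C,G} (union, +1)
AHPRZ@2: {A,G,T} ∩ {C,G} = {G} (intersection, +0)
AHNPRZ@2: {G} ∪ {T} = {G,T} (union, +1)
AHNPQRZ@2: {G,T} ∪ {A} = {A,G,T} (union, +1)
AP@3: {C} ∪ {A} = {A,C} (union, +1)
AHP@3: {A,C} ∩ {C} = {C} (intersection, +0)
RZ@3: {A} ∪ {T} = {A,T} (union, +1)
AHPRZ@3: {C} ∪ {A,T} = {A,C,T} (union, +1)
AHNPRZ@3: {A,C,T} ∩ {A} = {A} (intersection, +0)
AHNPQRZ@3: {A} ∩ {A} = {A} (intersection, +0)
AP@4: {A} ∪ {G} = {A,G} (union, +1)
AHP@4: {A,G} ∪ {T} = {A,G,T} (union, +1)
RZ@4: {A} ∪ {C} = {A,C} (union, +1)
AHPRZ@4: {A,G,T} ∩ {A,C} = {A} (intersection, +0)
AHNPRZ@4: {A} ∪ {G} = {A,G} (union, +1)
AHNPQRZ@4: {A,G} ∩ {G} = {G} (intersection, +0)
AP@5: {C} ∪ {T} = {C,T} (union, +1)
AHP@5: {C,T} ∪ {G} = {C,G,T} (union, +1)
RZ@5: {A} ∪ {G} = {A,G} (union, +1)
AHPRZ@5: {C,G,T} ∩ {A,G} = {G} (intersection, +0)
AHNPRZ@5: {G} ∪ {A} = {A,G} (union, +1)
AHNPQRZ@5: {A,G} ∩ {A} = {A} (intersection, +0)
AP@6: {T} ∩ {T} = {T} (intersection, +0)
AHP@6: {T} ∪ {C} = {C,T} (union, +1)
RZ@6: {A} ∪ {C} = {A,C} (union, +1)
AHPRZ@6: {C,T} ∩ {A,C} = {C} (intersection, +0)
AHNPRZ@6: {C} ∪ {A} = {A,C} (union, +1)
AHNPQRZ@6: {A,C} ∪ {G} = {A,C,G} (union, +1)
AP@7: {T} ∪ {G} = {G,T} (union, +1)
AHP@7: {G,T} ∩ {G} = {G} (intersection, +0)
RZ@7: {C} ∪ {T} = {C,T} (union, +1)
AHPRZ@7: {G} ∪ {C,T} = {C,G,T} (union, +1)
AHNPRZ@7: {C,G,T} ∩ {C} = {C} (intersection, +0)
AHNPQRZ@7: {C} ∩ {C} = {C} (intersection, +0)
per-site changes: [5, 5, 5, 3, 4, 4, 4, 3]; total = 33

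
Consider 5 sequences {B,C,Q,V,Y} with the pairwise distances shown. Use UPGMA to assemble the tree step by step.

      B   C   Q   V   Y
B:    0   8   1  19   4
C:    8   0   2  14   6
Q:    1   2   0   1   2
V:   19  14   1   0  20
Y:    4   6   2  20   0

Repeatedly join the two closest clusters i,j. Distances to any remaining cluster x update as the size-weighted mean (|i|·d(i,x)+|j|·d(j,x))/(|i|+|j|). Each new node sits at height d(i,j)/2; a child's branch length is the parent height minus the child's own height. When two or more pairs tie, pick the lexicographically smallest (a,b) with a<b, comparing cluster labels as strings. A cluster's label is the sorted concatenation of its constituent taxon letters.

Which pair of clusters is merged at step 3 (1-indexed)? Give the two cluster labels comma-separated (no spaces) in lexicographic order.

BQY,C

step 1: merge (B,Q) at d=1; branch lengths B→1/2, Q→1/2; new cluster BQ
  updated: d(BQ,C)=5, d(BQ,V)=10, d(BQ,Y)=3
step 2: merge (BQ,Y) at d=3; branch lengths BQ→1, Y→3/2; new cluster BQY
  updated: d(BQY,C)=16/3, d(BQY,V)=40/3
step 3: merge (BQY,C) at d=16/3; branch lengths BQY→7/6, C→8/3; new cluster BCQY
  updated: d(BCQY,V)=27/2
step 4: merge (BCQY,V) at d=27/2; branch lengths BCQY→49/12, V→27/4; new cluster BCQVY
final tree: ((((B:1/2,Q:1/2):1,Y:3/2):7/6,C:8/3):49/12,V:27/4)
total length: 109/6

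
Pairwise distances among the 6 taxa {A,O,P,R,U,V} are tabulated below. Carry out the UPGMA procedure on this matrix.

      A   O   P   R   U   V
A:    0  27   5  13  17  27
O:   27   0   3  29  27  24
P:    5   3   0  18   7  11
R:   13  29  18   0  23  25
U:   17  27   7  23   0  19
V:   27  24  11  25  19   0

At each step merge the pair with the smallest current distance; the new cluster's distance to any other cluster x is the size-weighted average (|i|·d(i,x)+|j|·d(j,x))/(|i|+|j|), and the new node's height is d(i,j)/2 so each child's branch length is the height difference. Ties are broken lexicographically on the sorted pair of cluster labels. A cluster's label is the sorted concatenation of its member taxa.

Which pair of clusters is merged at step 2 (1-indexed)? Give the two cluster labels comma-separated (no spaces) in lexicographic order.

iteration 1: select O,P (d=3); attach at lengths (3/2, 3/2); label the merged cluster OP
  updated: d(A,OP)=16, d(OP,R)=47/2, d(OP,U)=17, d(OP,V)=35/2
iteration 2: select A,R (d=13); attach at lengths (13/2, 13/2); label the merged cluster AR
  updated: d(AR,OP)=79/4, d(AR,U)=20, d(AR,V)=26
iteration 3: select OP,U (d=17); attach at lengths (7, 17/2); label the merged cluster OPU
  updated: d(AR,OPU)=119/6, d(OPU,V)=18
iteration 4: select OPU,V (d=18); attach at lengths (1/2, 9); label the merged cluster OPUV
  updated: d(AR,OPUV)=171/8
iteration 5: select AR,OPUV (d=171/8); attach at lengths (67/16, 27/16); label the merged cluster AOPRUV
final tree: ((A:13/2,R:13/2):67/16,(((O:3/2,P:3/2):7,U:17/2):1/2,V:9):27/16)
total length: 375/8

A,R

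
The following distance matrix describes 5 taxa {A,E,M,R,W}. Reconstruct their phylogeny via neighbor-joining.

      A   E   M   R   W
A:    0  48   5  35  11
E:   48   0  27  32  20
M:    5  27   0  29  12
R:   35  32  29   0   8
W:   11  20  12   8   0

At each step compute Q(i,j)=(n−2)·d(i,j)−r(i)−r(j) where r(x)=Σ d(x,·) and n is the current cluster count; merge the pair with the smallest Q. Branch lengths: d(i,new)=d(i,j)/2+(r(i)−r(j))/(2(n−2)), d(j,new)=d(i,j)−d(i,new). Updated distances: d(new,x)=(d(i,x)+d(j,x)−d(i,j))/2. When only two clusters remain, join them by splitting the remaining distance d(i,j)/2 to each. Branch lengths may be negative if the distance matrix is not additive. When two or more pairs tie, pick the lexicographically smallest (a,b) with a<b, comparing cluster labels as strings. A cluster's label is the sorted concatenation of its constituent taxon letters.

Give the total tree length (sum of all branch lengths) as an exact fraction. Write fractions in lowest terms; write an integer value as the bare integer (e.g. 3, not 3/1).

1. join A+M (d=5, Q=-157) ⇒ AM; edges |A|=41/6, |M|=-11/6
  updated: d(AM,E)=35, d(AM,R)=59/2, d(AM,W)=9
2. join AM+W (d=9, Q=-185/2) ⇒ AMW; edges |AM|=109/8, |W|=-37/8
  updated: d(AMW,E)=23, d(AMW,R)=57/4
3. join AMW+E (d=23, Q=-277/4) ⇒ AEMW; edges |AMW|=21/8, |E|=163/8
  updated: d(AEMW,R)=93/8
4. join AEMW+R (d=93/8) ⇒ AEMRW; edges |AEMW|=93/16, |R|=93/16
final tree: ((((A:41/6,M:-11/6):109/8,W:-37/8):21/8,E:163/8):93/16,R:93/16)
total length: 389/8

389/8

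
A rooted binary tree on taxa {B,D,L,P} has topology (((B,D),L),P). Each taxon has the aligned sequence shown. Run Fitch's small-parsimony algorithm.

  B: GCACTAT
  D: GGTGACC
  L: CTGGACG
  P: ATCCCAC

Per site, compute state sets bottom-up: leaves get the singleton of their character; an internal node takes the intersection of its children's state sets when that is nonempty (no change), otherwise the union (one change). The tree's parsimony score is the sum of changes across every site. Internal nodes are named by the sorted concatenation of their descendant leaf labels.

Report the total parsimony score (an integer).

site 0, node BD: B={G} ∩ D={G} → {G} (+0)
site 0, node BDL: BD={G} ∪ L={C} → {C,G} (+1)
site 0, node BDLP: BDL={C,G} ∪ P={A} → {A,C,G} (+1)
site 1, node BD: B={C} ∪ D={G} → {C,G} (+1)
site 1, node BDL: BD={C,G} ∪ L={T} → {C,G,T} (+1)
site 1, node BDLP: BDL={C,G,T} ∩ P={T} → {T} (+0)
site 2, node BD: B={A} ∪ D={T} → {A,T} (+1)
site 2, node BDL: BD={A,T} ∪ L={G} → {A,G,T} (+1)
site 2, node BDLP: BDL={A,G,T} ∪ P={C} → {A,C,G,T} (+1)
site 3, node BD: B={C} ∪ D={G} → {C,G} (+1)
site 3, node BDL: BD={C,G} ∩ L={G} → {G} (+0)
site 3, node BDLP: BDL={G} ∪ P={C} → {C,G} (+1)
site 4, node BD: B={T} ∪ D={A} → {A,T} (+1)
site 4, node BDL: BD={A,T} ∩ L={A} → {A} (+0)
site 4, node BDLP: BDL={A} ∪ P={C} → {A,C} (+1)
site 5, node BD: B={A} ∪ D={C} → {A,C} (+1)
site 5, node BDL: BD={A,C} ∩ L={C} → {C} (+0)
site 5, node BDLP: BDL={C} ∪ P={A} → {A,C} (+1)
site 6, node BD: B={T} ∪ D={C} → {C,T} (+1)
site 6, node BDL: BD={C,T} ∪ L={G} → {C,G,T} (+1)
site 6, node BDLP: BDL={C,G,T} ∩ P={C} → {C} (+0)
per-site changes: [2, 2, 3, 2, 2, 2, 2]; total = 15

15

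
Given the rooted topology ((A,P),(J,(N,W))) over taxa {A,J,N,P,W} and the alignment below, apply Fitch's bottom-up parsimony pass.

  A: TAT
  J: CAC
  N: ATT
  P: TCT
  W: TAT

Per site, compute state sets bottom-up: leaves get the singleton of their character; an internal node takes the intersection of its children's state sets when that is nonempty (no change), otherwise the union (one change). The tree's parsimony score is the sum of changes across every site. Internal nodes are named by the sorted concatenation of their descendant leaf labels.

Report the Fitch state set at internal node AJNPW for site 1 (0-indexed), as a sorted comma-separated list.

AP@0: {T} ∩ {T} = {T} (intersection, +0)
NW@0: {A} ∪ {T} = {A,T} (union, +1)
JNW@0: {C} ∪ {A,T} = {A,C,T} (union, +1)
AJNPW@0: {T} ∩ {A,C,T} = {T} (intersection, +0)
AP@1: {A} ∪ {C} = {A,C} (union, +1)
NW@1: {T} ∪ {A} = {A,T} (union, +1)
JNW@1: {A} ∩ {A,T} = {A} (intersection, +0)
AJNPW@1: {A,C} ∩ {A} = {A} (intersection, +0)
AP@2: {T} ∩ {T} = {T} (intersection, +0)
NW@2: {T} ∩ {T} = {T} (intersection, +0)
JNW@2: {C} ∪ {T} = {C,T} (union, +1)
AJNPW@2: {T} ∩ {C,T} = {T} (intersection, +0)
per-site changes: [2, 2, 1]; total = 5

A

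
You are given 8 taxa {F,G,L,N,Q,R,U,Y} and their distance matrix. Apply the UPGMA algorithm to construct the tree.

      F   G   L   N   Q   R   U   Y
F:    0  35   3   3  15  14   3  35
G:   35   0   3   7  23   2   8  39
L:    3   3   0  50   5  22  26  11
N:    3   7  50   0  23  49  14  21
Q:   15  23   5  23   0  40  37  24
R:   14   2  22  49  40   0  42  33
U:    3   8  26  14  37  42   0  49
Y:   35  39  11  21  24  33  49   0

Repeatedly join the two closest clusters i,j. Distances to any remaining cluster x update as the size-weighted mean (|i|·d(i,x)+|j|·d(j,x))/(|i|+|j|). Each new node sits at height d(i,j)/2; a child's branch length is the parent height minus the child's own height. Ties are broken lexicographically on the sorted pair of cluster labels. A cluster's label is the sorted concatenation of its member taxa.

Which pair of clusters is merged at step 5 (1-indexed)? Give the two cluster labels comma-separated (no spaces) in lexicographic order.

FLQ,GR

step 1: merge (G,R) at d=2; branch lengths G→1, R→1; new cluster GR
  updated: d(F,GR)=49/2, d(GR,L)=25/2, d(GR,N)=28, d(GR,Q)=63/2, d(GR,U)=25, d(GR,Y)=36
step 2: merge (F,L) at d=3; branch lengths F→3/2, L→3/2; new cluster FL
  updated: d(FL,GR)=37/2, d(FL,N)=53/2, d(FL,Q)=10, d(FL,U)=29/2, d(FL,Y)=23
step 3: merge (FL,Q) at d=10; branch lengths FL→7/2, Q→5; new cluster FLQ
  updated: d(FLQ,GR)=137/6, d(FLQ,N)=76/3, d(FLQ,U)=22, d(FLQ,Y)=70/3
step 4: merge (N,U) at d=14; branch lengths N→7, U→7; new cluster NU
  updated: d(FLQ,NU)=71/3, d(GR,NU)=53/2, d(NU,Y)=35
step 5: merge (FLQ,GR) at d=137/6; branch lengths FLQ→77/12, GR→125/12; new cluster FGLQR
  updated: d(FGLQR,NU)=124/5, d(FGLQR,Y)=142/5
step 6: merge (FGLQR,NU) at d=124/5; branch lengths FGLQR→59/60, NU→27/5; new cluster FGLNQRU
  updated: d(FGLNQRU,Y)=212/7
step 7: merge (FGLNQRU,Y) at d=212/7; branch lengths FGLNQRU→96/35, Y→106/7; new cluster FGLNQRUY
final tree: (((((F:3/2,L:3/2):7/2,Q:5):77/12,(G:1,R:1):125/12):59/60,(N:7,U:7):27/5):96/35,Y:106/7)
total length: 28813/420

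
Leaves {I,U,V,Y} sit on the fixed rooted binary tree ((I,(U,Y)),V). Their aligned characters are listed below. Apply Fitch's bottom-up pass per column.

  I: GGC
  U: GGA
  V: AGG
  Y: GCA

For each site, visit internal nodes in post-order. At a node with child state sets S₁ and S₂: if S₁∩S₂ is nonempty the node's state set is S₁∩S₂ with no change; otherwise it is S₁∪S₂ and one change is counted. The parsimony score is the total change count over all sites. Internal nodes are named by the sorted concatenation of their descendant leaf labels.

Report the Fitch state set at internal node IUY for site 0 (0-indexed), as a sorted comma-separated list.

G

UY@0: {G} ∩ {G} = {G} (intersection, +0)
IUY@0: {G} ∩ {G} = {G} (intersection, +0)
IUVY@0: {G} ∪ {A} = {A,G} (union, +1)
UY@1: {G} ∪ {C} = {C,G} (union, +1)
IUY@1: {G} ∩ {C,G} = {G} (intersection, +0)
IUVY@1: {G} ∩ {G} = {G} (intersection, +0)
UY@2: {A} ∩ {A} = {A} (intersection, +0)
IUY@2: {C} ∪ {A} = {A,C} (union, +1)
IUVY@2: {A,C} ∪ {G} = {A,C,G} (union, +1)
per-site changes: [1, 1, 2]; total = 4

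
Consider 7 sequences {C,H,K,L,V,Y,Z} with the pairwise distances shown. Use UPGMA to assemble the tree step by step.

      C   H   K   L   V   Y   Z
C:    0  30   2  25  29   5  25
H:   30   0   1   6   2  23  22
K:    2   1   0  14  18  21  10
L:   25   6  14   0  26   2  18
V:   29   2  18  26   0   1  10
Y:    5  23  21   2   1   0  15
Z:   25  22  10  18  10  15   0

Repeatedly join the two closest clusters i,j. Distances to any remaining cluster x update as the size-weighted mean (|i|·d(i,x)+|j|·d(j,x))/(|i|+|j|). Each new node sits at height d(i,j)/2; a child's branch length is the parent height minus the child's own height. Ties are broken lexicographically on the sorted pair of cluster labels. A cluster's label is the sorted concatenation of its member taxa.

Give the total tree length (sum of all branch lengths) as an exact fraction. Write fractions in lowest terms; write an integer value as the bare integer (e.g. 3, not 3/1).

iteration 1: select H,K (d=1); attach at lengths (1/2, 1/2); label the merged cluster HK
  updated: d(C,HK)=16, d(HK,L)=10, d(HK,V)=10, d(HK,Y)=22, d(HK,Z)=16
iteration 2: select V,Y (d=1); attach at lengths (1/2, 1/2); label the merged cluster VY
  updated: d(C,VY)=17, d(HK,VY)=16, d(L,VY)=14, d(VY,Z)=25/2
iteration 3: select HK,L (d=10); attach at lengths (9/2, 5); label the merged cluster HKL
  updated: d(C,HKL)=19, d(HKL,VY)=46/3, d(HKL,Z)=50/3
iteration 4: select VY,Z (d=25/2); attach at lengths (23/4, 25/4); label the merged cluster VYZ
  updated: d(C,VYZ)=59/3, d(HKL,VYZ)=142/9
iteration 5: select HKL,VYZ (d=142/9); attach at lengths (26/9, 59/36); label the merged cluster HKLVYZ
  updated: d(C,HKLVYZ)=58/3
iteration 6: select C,HKLVYZ (d=58/3); attach at lengths (29/3, 16/9); label the merged cluster CHKLVYZ
final tree: (C:29/3,(((H:1/2,K:1/2):9/2,L:5):26/9,((V:1/2,Y:1/2):23/4,Z:25/4):59/36):16/9)
total length: 1421/36

1421/36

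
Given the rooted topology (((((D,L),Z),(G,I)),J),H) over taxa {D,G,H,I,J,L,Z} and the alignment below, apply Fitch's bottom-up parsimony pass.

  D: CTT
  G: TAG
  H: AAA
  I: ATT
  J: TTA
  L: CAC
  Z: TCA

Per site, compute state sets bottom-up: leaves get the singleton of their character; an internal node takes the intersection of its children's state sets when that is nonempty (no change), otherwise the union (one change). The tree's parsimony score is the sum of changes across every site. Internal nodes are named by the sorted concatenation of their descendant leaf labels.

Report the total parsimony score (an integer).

DL@0: {C} ∩ {C} = {C} (intersection, +0)
DLZ@0: {C} ∪ {T} = {C,T} (union, +1)
GI@0: {T} ∪ {A} = {A,T} (union, +1)
DGILZ@0: {C,T} ∩ {A,T} = {T} (intersection, +0)
DGIJLZ@0: {T} ∩ {T} = {T} (intersection, +0)
DGHIJLZ@0: {T} ∪ {A} = {A,T} (union, +1)
DL@1: {T} ∪ {A} = {A,T} (union, +1)
DLZ@1: {A,T} ∪ {C} = {A,C,T} (union, +1)
GI@1: {A} ∪ {T} = {A,T} (union, +1)
DGILZ@1: {A,C,T} ∩ {A,T} = {A,T} (intersection, +0)
DGIJLZ@1: {A,T} ∩ {T} = {T} (intersection, +0)
DGHIJLZ@1: {T} ∪ {A} = {A,T} (union, +1)
DL@2: {T} ∪ {C} = {C,T} (union, +1)
DLZ@2: {C,T} ∪ {A} = {A,C,T} (union, +1)
GI@2: {G} ∪ {T} = {G,T} (union, +1)
DGILZ@2: {A,C,T} ∩ {G,T} = {T} (intersection, +0)
DGIJLZ@2: {T} ∪ {A} = {A,T} (union, +1)
DGHIJLZ@2: {A,T} ∩ {A} = {A} (intersection, +0)
per-site changes: [3, 4, 4]; total = 11

11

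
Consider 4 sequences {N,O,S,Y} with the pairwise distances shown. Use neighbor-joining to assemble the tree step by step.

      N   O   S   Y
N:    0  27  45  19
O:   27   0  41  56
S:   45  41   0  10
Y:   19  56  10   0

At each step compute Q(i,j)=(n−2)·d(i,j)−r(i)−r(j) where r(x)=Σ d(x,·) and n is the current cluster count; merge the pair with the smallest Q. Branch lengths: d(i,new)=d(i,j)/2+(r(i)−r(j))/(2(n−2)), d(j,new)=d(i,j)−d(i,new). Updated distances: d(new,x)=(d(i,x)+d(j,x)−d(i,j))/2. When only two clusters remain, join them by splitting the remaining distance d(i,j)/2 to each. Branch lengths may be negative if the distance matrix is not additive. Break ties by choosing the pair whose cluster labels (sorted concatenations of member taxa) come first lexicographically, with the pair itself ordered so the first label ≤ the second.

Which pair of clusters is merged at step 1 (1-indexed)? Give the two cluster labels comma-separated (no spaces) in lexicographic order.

N,O

1. join N+O (d=27, Q=-161) ⇒ NO; edges |N|=21/4, |O|=87/4
  updated: d(NO,S)=59/2, d(NO,Y)=24
2. join NO+S (d=59/2, Q=-127/2) ⇒ NOS; edges |NO|=87/4, |S|=31/4
  updated: d(NOS,Y)=9/4
3. join NOS+Y (d=9/4) ⇒ NOSY; edges |NOS|=9/8, |Y|=9/8
final tree: (((N:21/4,O:87/4):87/4,S:31/4):9/8,Y:9/8)
total length: 235/4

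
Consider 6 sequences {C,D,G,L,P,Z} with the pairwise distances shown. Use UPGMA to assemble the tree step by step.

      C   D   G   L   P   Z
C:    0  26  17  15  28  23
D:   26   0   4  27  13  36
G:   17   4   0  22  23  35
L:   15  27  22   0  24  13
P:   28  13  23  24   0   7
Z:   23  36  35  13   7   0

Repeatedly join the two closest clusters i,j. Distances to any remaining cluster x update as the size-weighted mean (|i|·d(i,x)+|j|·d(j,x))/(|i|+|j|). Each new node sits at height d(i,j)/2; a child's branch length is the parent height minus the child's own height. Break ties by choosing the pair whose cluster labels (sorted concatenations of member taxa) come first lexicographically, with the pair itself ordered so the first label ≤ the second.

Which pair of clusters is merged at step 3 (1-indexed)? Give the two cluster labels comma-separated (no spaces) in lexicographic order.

iteration 1: select D,G (d=4); attach at lengths (2, 2); label the merged cluster DG
  updated: d(C,DG)=43/2, d(DG,L)=49/2, d(DG,P)=18, d(DG,Z)=71/2
iteration 2: select P,Z (d=7); attach at lengths (7/2, 7/2); label the merged cluster PZ
  updated: d(C,PZ)=51/2, d(DG,PZ)=107/4, d(L,PZ)=37/2
iteration 3: select C,L (d=15); attach at lengths (15/2, 15/2); label the merged cluster CL
  updated: d(CL,DG)=23, d(CL,PZ)=22
iteration 4: select CL,PZ (d=22); attach at lengths (7/2, 15/2); label the merged cluster CLPZ
  updated: d(CLPZ,DG)=199/8
iteration 5: select CLPZ,DG (d=199/8); attach at lengths (23/16, 167/16); label the merged cluster CDGLPZ
final tree: (((C:15/2,L:15/2):7/2,(P:7/2,Z:7/2):15/2):23/16,(D:2,G:2):167/16)
total length: 391/8

C,L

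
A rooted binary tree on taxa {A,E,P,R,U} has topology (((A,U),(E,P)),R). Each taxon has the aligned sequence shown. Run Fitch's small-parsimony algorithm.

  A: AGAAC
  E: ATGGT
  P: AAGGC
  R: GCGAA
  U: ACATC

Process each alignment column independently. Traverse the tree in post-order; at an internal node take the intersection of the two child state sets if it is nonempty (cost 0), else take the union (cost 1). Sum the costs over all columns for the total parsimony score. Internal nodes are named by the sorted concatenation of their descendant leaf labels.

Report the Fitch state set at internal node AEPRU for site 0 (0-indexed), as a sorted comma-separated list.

site 0, node AU: A={A} ∩ U={A} → {A} (+0)
site 0, node EP: E={A} ∩ P={A} → {A} (+0)
site 0, node AEPU: AU={A} ∩ EP={A} → {A} (+0)
site 0, node AEPRU: AEPU={A} ∪ R={G} → {A,G} (+1)
site 1, node AU: A={G} ∪ U={C} → {C,G} (+1)
site 1, node EP: E={T} ∪ P={A} → {A,T} (+1)
site 1, node AEPU: AU={C,G} ∪ EP={A,T} → {A,C,G,T} (+1)
site 1, node AEPRU: AEPU={A,C,G,T} ∩ R={C} → {C} (+0)
site 2, node AU: A={A} ∩ U={A} → {A} (+0)
site 2, node EP: E={G} ∩ P={G} → {G} (+0)
site 2, node AEPU: AU={A} ∪ EP={G} → {A,G} (+1)
site 2, node AEPRU: AEPU={A,G} ∩ R={G} → {G} (+0)
site 3, node AU: A={A} ∪ U={T} → {A,T} (+1)
site 3, node EP: E={G} ∩ P={G} → {G} (+0)
site 3, node AEPU: AU={A,T} ∪ EP={G} → {A,G,T} (+1)
site 3, node AEPRU: AEPU={A,G,T} ∩ R={A} → {A} (+0)
site 4, node AU: A={C} ∩ U={C} → {C} (+0)
site 4, node EP: E={T} ∪ P={C} → {C,T} (+1)
site 4, node AEPU: AU={C} ∩ EP={C,T} → {C} (+0)
site 4, node AEPRU: AEPU={C} ∪ R={A} → {A,C} (+1)
per-site changes: [1, 3, 1, 2, 2]; total = 9

A,G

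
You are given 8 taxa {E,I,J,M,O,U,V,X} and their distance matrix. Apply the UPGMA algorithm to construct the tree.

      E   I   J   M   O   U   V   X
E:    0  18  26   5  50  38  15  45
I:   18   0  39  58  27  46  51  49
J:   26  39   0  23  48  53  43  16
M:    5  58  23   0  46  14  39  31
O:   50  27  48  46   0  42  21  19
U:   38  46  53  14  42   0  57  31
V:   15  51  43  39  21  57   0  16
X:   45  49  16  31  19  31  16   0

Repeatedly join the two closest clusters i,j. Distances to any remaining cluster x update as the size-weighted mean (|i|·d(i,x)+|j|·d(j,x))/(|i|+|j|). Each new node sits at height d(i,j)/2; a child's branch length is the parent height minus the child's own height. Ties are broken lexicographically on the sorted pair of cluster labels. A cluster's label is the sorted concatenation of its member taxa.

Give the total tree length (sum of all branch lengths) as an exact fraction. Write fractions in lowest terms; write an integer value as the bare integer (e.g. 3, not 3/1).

iteration 1: select E,M (d=5); attach at lengths (5/2, 5/2); label the merged cluster EM
  updated: d(EM,I)=38, d(EM,J)=49/2, d(EM,O)=48, d(EM,U)=26, d(EM,V)=27, d(EM,X)=38
iteration 2: select J,X (d=16); attach at lengths (8, 8); label the merged cluster JX
  updated: d(EM,JX)=125/4, d(I,JX)=44, d(JX,O)=67/2, d(JX,U)=42, d(JX,V)=59/2
iteration 3: select O,V (d=21); attach at lengths (21/2, 21/2); label the merged cluster OV
  updated: d(EM,OV)=75/2, d(I,OV)=39, d(JX,OV)=63/2, d(OV,U)=99/2
iteration 4: select EM,U (d=26); attach at lengths (21/2, 13); label the merged cluster EMU
  updated: d(EMU,I)=122/3, d(EMU,JX)=209/6, d(EMU,OV)=83/2
iteration 5: select JX,OV (d=63/2); attach at lengths (31/4, 21/4); label the merged cluster JOVX
  updated: d(EMU,JOVX)=229/6, d(I,JOVX)=83/2
iteration 6: select EMU,JOVX (d=229/6); attach at lengths (73/12, 10/3); label the merged cluster EJMOUVX
  updated: d(EJMOUVX,I)=288/7
iteration 7: select EJMOUVX,I (d=288/7); attach at lengths (125/84, 144/7); label the merged cluster EIJMOUVX
final tree: ((((E:5/2,M:5/2):21/2,U:13):73/12,((J:8,X:8):31/4,(O:21/2,V:21/2):21/4):10/3):125/84,I:144/7)
total length: 4619/42

4619/42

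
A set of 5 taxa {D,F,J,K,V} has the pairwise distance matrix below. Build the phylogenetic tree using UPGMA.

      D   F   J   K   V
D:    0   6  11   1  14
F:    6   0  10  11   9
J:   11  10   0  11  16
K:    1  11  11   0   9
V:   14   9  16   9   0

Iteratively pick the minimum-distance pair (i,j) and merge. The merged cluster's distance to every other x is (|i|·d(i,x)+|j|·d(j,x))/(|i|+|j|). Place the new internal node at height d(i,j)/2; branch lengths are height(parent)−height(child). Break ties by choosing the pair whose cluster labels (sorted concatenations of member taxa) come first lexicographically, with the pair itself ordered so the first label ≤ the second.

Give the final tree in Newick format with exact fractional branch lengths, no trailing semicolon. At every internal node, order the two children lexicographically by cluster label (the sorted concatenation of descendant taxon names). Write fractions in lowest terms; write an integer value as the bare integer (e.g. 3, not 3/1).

((((D:1/2,K:1/2):15/4,F:17/4):13/12,J:16/3):2/3,V:6)

iteration 1: select D,K (d=1); attach at lengths (1/2, 1/2); label the merged cluster DK
  updated: d(DK,F)=17/2, d(DK,J)=11, d(DK,V)=23/2
iteration 2: select DK,F (d=17/2); attach at lengths (15/4, 17/4); label the merged cluster DFK
  updated: d(DFK,J)=32/3, d(DFK,V)=32/3
iteration 3: select DFK,J (d=32/3); attach at lengths (13/12, 16/3); label the merged cluster DFJK
  updated: d(DFJK,V)=12
iteration 4: select DFJK,V (d=12); attach at lengths (2/3, 6); label the merged cluster DFJKV
final tree: ((((D:1/2,K:1/2):15/4,F:17/4):13/12,J:16/3):2/3,V:6)
total length: 265/12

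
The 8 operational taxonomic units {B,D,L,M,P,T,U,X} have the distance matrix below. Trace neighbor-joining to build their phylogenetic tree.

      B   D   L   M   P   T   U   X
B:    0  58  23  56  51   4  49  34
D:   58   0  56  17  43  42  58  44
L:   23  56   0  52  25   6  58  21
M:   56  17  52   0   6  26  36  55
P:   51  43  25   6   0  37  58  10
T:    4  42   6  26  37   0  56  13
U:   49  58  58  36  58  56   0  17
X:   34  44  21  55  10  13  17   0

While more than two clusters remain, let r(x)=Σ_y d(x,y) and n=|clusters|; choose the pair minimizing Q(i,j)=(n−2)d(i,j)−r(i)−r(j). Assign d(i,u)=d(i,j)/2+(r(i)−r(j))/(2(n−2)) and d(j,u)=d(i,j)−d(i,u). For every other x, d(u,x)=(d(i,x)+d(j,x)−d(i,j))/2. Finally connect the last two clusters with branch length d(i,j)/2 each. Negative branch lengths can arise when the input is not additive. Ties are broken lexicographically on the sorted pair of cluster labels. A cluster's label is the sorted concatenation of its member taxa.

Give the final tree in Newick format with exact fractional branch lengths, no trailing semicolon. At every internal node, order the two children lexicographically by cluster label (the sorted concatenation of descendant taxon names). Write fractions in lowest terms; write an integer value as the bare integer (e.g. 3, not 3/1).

(((B:151/16,T:-87/16):99/16,(((D:43/3,M:8/3):49/5,P:31/5):169/16,(U:743/32,X:-199/32):157/16):101/8):101/32,L:101/32)

1. join D+M (d=17, Q=-464) ⇒ DM; edges |D|=43/3, |M|=8/3
  updated: d(B,DM)=97/2, d(DM,L)=91/2, d(DM,P)=16, d(DM,T)=51/2, d(DM,U)=77/2, d(DM,X)=41
2. join DM+P (d=16, Q=-332) ⇒ DMP; edges |DM|=49/5, |P|=31/5
  updated: d(B,DMP)=167/4, d(DMP,L)=109/4, d(DMP,T)=93/4, d(DMP,U)=161/4, d(DMP,X)=35/2
3. join U+X (d=17, Q=-1019/4) ⇒ UX; edges |U|=743/32, |X|=-199/32
  updated: d(B,UX)=33, d(DMP,UX)=163/8, d(L,UX)=31, d(T,UX)=26
4. join DMP+UX (d=163/8, Q=-1295/8) ⇒ DMPUX; edges |DMP|=169/16, |UX|=157/16
  updated: d(B,DMPUX)=435/16, d(DMPUX,L)=303/16, d(DMPUX,T)=231/16
5. join B+T (d=4, Q=-565/8) ⇒ BT; edges |B|=151/16, |T|=-87/16
  updated: d(BT,DMPUX)=301/16, d(BT,L)=25/2
6. join BT+DMPUX (d=301/16, Q=-201/4) ⇒ BDMPTUX; edges |BT|=99/16, |DMPUX|=101/8
  updated: d(BDMPTUX,L)=101/16
7. join BDMPTUX+L (d=101/16) ⇒ BDLMPTUX; edges |BDMPTUX|=101/32, |L|=101/32
final tree: (((B:151/16,T:-87/16):99/16,(((D:43/3,M:8/3):49/5,P:31/5):169/16,(U:743/32,X:-199/32):157/16):101/8):101/32,L:101/32)
total length: 199/2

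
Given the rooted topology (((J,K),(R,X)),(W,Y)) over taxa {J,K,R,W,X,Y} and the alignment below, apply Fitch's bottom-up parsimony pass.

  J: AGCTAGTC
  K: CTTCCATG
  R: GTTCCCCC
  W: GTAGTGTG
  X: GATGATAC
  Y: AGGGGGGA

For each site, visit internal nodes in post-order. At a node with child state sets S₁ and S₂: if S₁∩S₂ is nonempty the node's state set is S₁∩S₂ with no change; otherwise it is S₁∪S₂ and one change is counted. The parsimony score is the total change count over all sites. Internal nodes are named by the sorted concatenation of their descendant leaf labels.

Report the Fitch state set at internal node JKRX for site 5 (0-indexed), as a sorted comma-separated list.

A,C,G,T

site 0, node JK: J={A} ∪ K={C} → {A,C} (+1)
site 0, node RX: R={G} ∩ X={G} → {G} (+0)
site 0, node JKRX: JK={A,C} ∪ RX={G} → {A,C,G} (+1)
site 0, node WY: W={G} ∪ Y={A} → {A,G} (+1)
site 0, node JKRWXY: JKRX={A,C,G} ∩ WY={A,G} → {A,G} (+0)
site 1, node JK: J={G} ∪ K={T} → {G,T} (+1)
site 1, node RX: R={T} ∪ X={A} → {A,T} (+1)
site 1, node JKRX: JK={G,T} ∩ RX={A,T} → {T} (+0)
site 1, node WY: W={T} ∪ Y={G} → {G,T} (+1)
site 1, node JKRWXY: JKRX={T} ∩ WY={G,T} → {T} (+0)
site 2, node JK: J={C} ∪ K={T} → {C,T} (+1)
site 2, node RX: R={T} ∩ X={T} → {T} (+0)
site 2, node JKRX: JK={C,T} ∩ RX={T} → {T} (+0)
site 2, node WY: W={A} ∪ Y={G} → {A,G} (+1)
site 2, node JKRWXY: JKRX={T} ∪ WY={A,G} → {A,G,T} (+1)
site 3, node JK: J={T} ∪ K={C} → {C,T} (+1)
site 3, node RX: R={C} ∪ X={G} → {C,G} (+1)
site 3, node JKRX: JK={C,T} ∩ RX={C,G} → {C} (+0)
site 3, node WY: W={G} ∩ Y={G} → {G} (+0)
site 3, node JKRWXY: JKRX={C} ∪ WY={G} → {C,G} (+1)
site 4, node JK: J={A} ∪ K={C} → {A,C} (+1)
site 4, node RX: R={C} ∪ X={A} → {A,C} (+1)
site 4, node JKRX: JK={A,C} ∩ RX={A,C} → {A,C} (+0)
site 4, node WY: W={T} ∪ Y={G} → {G,T} (+1)
site 4, node JKRWXY: JKRX={A,C} ∪ WY={G,T} → {A,C,G,T} (+1)
site 5, node JK: J={G} ∪ K={A} → {A,G} (+1)
site 5, node RX: R={C} ∪ X={T} → {C,T} (+1)
site 5, node JKRX: JK={A,G} ∪ RX={C,T} → {A,C,G,T} (+1)
site 5, node WY: W={G} ∩ Y={G} → {G} (+0)
site 5, node JKRWXY: JKRX={A,C,G,T} ∩ WY={G} → {G} (+0)
site 6, node JK: J={T} ∩ K={T} → {T} (+0)
site 6, node RX: R={C} ∪ X={A} → {A,C} (+1)
site 6, node JKRX: JK={T} ∪ RX={A,C} → {A,C,T} (+1)
site 6, node WY: W={T} ∪ Y={G} → {G,T} (+1)
site 6, node JKRWXY: JKRX={A,C,T} ∩ WY={G,T} → {T} (+0)
site 7, node JK: J={C} ∪ K={G} → {C,G} (+1)
site 7, node RX: R={C} ∩ X={C} → {C} (+0)
site 7, node JKRX: JK={C,G} ∩ RX={C} → {C} (+0)
site 7, node WY: W={G} ∪ Y={A} → {A,G} (+1)
site 7, node JKRWXY: JKRX={C} ∪ WY={A,G} → {A,C,G} (+1)
per-site changes: [3, 3, 3, 3, 4, 3, 3, 3]; total = 25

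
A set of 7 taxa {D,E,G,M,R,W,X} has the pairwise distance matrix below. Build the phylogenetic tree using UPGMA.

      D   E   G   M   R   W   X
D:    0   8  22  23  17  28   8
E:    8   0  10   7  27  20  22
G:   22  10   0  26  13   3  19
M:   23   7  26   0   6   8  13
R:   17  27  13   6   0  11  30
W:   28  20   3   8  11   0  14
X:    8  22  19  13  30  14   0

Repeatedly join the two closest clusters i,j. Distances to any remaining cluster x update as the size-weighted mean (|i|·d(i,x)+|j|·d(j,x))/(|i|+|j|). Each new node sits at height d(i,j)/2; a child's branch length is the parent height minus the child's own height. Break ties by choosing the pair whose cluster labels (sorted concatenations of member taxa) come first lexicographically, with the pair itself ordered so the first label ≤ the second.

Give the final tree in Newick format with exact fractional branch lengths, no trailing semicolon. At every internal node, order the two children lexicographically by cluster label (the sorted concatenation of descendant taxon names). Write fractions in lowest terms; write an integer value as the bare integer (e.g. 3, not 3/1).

(((D:4,E:4):7/2,X:15/2):25/12,((G:3/2,W:3/2):23/4,(M:3,R:3):17/4):7/3)

1. join G+W (d=3) ⇒ GW; edges |G|=3/2, |W|=3/2
  updated: d(D,GW)=25, d(E,GW)=15, d(GW,M)=17, d(GW,R)=12, d(GW,X)=33/2
2. join M+R (d=6) ⇒ MR; edges |M|=3, |R|=3
  updated: d(D,MR)=20, d(E,MR)=17, d(GW,MR)=29/2, d(MR,X)=43/2
3. join D+E (d=8) ⇒ DE; edges |D|=4, |E|=4
  updated: d(DE,GW)=20, d(DE,MR)=37/2, d(DE,X)=15
4. join GW+MR (d=29/2) ⇒ GMRW; edges |GW|=23/4, |MR|=17/4
  updated: d(DE,GMRW)=77/4, d(GMRW,X)=19
5. join DE+X (d=15) ⇒ DEX; edges |DE|=7/2, |X|=15/2
  updated: d(DEX,GMRW)=115/6
6. join DEX+GMRW (d=115/6) ⇒ DEGMRWX; edges |DEX|=25/12, |GMRW|=7/3
final tree: (((D:4,E:4):7/2,X:15/2):25/12,((G:3/2,W:3/2):23/4,(M:3,R:3):17/4):7/3)
total length: 509/12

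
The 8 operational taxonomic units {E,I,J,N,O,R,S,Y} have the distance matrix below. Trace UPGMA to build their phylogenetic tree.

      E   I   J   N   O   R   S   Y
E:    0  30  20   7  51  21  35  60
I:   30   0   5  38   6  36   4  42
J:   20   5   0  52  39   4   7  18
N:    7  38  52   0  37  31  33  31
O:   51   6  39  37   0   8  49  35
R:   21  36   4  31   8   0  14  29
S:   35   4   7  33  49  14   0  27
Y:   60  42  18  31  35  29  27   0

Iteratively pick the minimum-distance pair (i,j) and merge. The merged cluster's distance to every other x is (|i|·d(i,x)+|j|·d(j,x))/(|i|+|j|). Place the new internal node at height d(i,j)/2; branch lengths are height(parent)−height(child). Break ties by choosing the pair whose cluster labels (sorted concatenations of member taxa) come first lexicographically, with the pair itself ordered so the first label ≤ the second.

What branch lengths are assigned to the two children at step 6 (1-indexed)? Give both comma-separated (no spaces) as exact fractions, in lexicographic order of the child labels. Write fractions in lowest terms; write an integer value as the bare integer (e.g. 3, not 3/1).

47/20,151/10

step 1: merge (I,S) at d=4; branch lengths I→2, S→2; new cluster IS
  updated: d(E,IS)=65/2, d(IS,J)=6, d(IS,N)=71/2, d(IS,O)=55/2, d(IS,R)=25, d(IS,Y)=69/2
step 2: merge (J,R) at d=4; branch lengths J→2, R→2; new cluster JR
  updated: d(E,JR)=41/2, d(IS,JR)=31/2, d(JR,N)=83/2, d(JR,O)=47/2, d(JR,Y)=47/2
step 3: merge (E,N) at d=7; branch lengths E→7/2, N→7/2; new cluster EN
  updated: d(EN,IS)=34, d(EN,JR)=31, d(EN,O)=44, d(EN,Y)=91/2
step 4: merge (IS,JR) at d=31/2; branch lengths IS→23/4, JR→23/4; new cluster IJRS
  updated: d(EN,IJRS)=65/2, d(IJRS,O)=51/2, d(IJRS,Y)=29
step 5: merge (IJRS,O) at d=51/2; branch lengths IJRS→5, O→51/4; new cluster IJORS
  updated: d(EN,IJORS)=174/5, d(IJORS,Y)=151/5
step 6: merge (IJORS,Y) at d=151/5; branch lengths IJORS→47/20, Y→151/10; new cluster IJORSY
  updated: d(EN,IJORSY)=439/12
step 7: merge (EN,IJORSY) at d=439/12; branch lengths EN→355/24, IJORSY→383/120; new cluster EIJNORSY
final tree: ((E:7/2,N:7/2):355/24,((((I:2,S:2):23/4,(J:2,R:2):23/4):5,O:51/4):47/20,Y:151/10):383/120)
total length: 4781/60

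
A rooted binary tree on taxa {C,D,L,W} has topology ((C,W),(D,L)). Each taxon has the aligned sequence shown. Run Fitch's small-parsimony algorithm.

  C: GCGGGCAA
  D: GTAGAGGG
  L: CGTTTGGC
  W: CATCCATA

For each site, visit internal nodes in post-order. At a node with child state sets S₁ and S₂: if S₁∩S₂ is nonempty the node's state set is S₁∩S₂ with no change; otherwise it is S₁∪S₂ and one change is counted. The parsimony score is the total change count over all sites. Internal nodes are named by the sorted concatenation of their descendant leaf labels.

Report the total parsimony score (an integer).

[col 0] CW: children C:{G}, W:{C} ∪→ {C,G}; cost 1
[col 0] DL: children D:{G}, L:{C} ∪→ {C,G}; cost 1
[col 0] CDLW: children CW:{C,G}, DL:{C,G} ∩→ {C,G}; cost 0
[col 1] CW: children C:{C}, W:{A} ∪→ {A,C}; cost 1
[col 1] DL: children D:{T}, L:{G} ∪→ {G,T}; cost 1
[col 1] CDLW: children CW:{A,C}, DL:{G,T} ∪→ {A,C,G,T}; cost 1
[col 2] CW: children C:{G}, W:{T} ∪→ {G,T}; cost 1
[col 2] DL: children D:{A}, L:{T} ∪→ {A,T}; cost 1
[col 2] CDLW: children CW:{G,T}, DL:{A,T} ∩→ {T}; cost 0
[col 3] CW: children C:{G}, W:{C} ∪→ {C,G}; cost 1
[col 3] DL: children D:{G}, L:{T} ∪→ {G,T}; cost 1
[col 3] CDLW: children CW:{C,G}, DL:{G,T} ∩→ {G}; cost 0
[col 4] CW: children C:{G}, W:{C} ∪→ {C,G}; cost 1
[col 4] DL: children D:{A}, L:{T} ∪→ {A,T}; cost 1
[col 4] CDLW: children CW:{C,G}, DL:{A,T} ∪→ {A,C,G,T}; cost 1
[col 5] CW: children C:{C}, W:{A} ∪→ {A,C}; cost 1
[col 5] DL: children D:{G}, L:{G} ∩→ {G}; cost 0
[col 5] CDLW: children CW:{A,C}, DL:{G} ∪→ {A,C,G}; cost 1
[col 6] CW: children C:{A}, W:{T} ∪→ {A,T}; cost 1
[col 6] DL: children D:{G}, L:{G} ∩→ {G}; cost 0
[col 6] CDLW: children CW:{A,T}, DL:{G} ∪→ {A,G,T}; cost 1
[col 7] CW: children C:{A}, W:{A} ∩→ {A}; cost 0
[col 7] DL: children D:{G}, L:{C} ∪→ {C,G}; cost 1
[col 7] CDLW: children CW:{A}, DL:{C,G} ∪→ {A,C,G}; cost 1
per-site changes: [2, 3, 2, 2, 3, 2, 2, 2]; total = 18

18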